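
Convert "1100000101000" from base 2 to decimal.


Input: "1100000101000" in base 2
Positional expansion:
  Digit '1' (value 1) x 2^12 = 4096
  Digit '1' (value 1) x 2^11 = 2048
  Digit '0' (value 0) x 2^10 = 0
  Digit '0' (value 0) x 2^9 = 0
  Digit '0' (value 0) x 2^8 = 0
  Digit '0' (value 0) x 2^7 = 0
  Digit '0' (value 0) x 2^6 = 0
  Digit '1' (value 1) x 2^5 = 32
  Digit '0' (value 0) x 2^4 = 0
  Digit '1' (value 1) x 2^3 = 8
  Digit '0' (value 0) x 2^2 = 0
  Digit '0' (value 0) x 2^1 = 0
  Digit '0' (value 0) x 2^0 = 0
Sum = 6184

6184


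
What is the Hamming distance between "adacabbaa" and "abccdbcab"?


Comparing "adacabbaa" and "abccdbcab" position by position:
  Position 0: 'a' vs 'a' => same
  Position 1: 'd' vs 'b' => differ
  Position 2: 'a' vs 'c' => differ
  Position 3: 'c' vs 'c' => same
  Position 4: 'a' vs 'd' => differ
  Position 5: 'b' vs 'b' => same
  Position 6: 'b' vs 'c' => differ
  Position 7: 'a' vs 'a' => same
  Position 8: 'a' vs 'b' => differ
Total differences (Hamming distance): 5

5


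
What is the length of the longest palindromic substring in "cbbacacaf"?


Input: "cbbacacaf"
Checking substrings for palindromes:
  [3:8] "acaca" (len 5) => palindrome
  [3:6] "aca" (len 3) => palindrome
  [4:7] "cac" (len 3) => palindrome
  [5:8] "aca" (len 3) => palindrome
  [1:3] "bb" (len 2) => palindrome
Longest palindromic substring: "acaca" with length 5

5


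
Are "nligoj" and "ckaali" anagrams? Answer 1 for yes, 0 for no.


Strings: "nligoj", "ckaali"
Sorted first:  gijlno
Sorted second: aacikl
Differ at position 0: 'g' vs 'a' => not anagrams

0


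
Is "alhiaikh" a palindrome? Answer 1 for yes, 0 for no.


Input: alhiaikh
Reversed: hkiaihla
  Compare pos 0 ('a') with pos 7 ('h'): MISMATCH
  Compare pos 1 ('l') with pos 6 ('k'): MISMATCH
  Compare pos 2 ('h') with pos 5 ('i'): MISMATCH
  Compare pos 3 ('i') with pos 4 ('a'): MISMATCH
Result: not a palindrome

0


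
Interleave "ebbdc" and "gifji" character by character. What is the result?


Interleaving "ebbdc" and "gifji":
  Position 0: 'e' from first, 'g' from second => "eg"
  Position 1: 'b' from first, 'i' from second => "bi"
  Position 2: 'b' from first, 'f' from second => "bf"
  Position 3: 'd' from first, 'j' from second => "dj"
  Position 4: 'c' from first, 'i' from second => "ci"
Result: egbibfdjci

egbibfdjci


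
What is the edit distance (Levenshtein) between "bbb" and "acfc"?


Computing edit distance: "bbb" -> "acfc"
DP table:
           a    c    f    c
      0    1    2    3    4
  b   1    1    2    3    4
  b   2    2    2    3    4
  b   3    3    3    3    4
Edit distance = dp[3][4] = 4

4


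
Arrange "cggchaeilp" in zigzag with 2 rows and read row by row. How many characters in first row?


Zigzag "cggchaeilp" into 2 rows:
Placing characters:
  'c' => row 0
  'g' => row 1
  'g' => row 0
  'c' => row 1
  'h' => row 0
  'a' => row 1
  'e' => row 0
  'i' => row 1
  'l' => row 0
  'p' => row 1
Rows:
  Row 0: "cghel"
  Row 1: "gcaip"
First row length: 5

5


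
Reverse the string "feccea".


Input: feccea
Reading characters right to left:
  Position 5: 'a'
  Position 4: 'e'
  Position 3: 'c'
  Position 2: 'c'
  Position 1: 'e'
  Position 0: 'f'
Reversed: aeccef

aeccef


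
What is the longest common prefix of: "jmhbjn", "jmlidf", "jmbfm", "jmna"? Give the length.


Words: jmhbjn, jmlidf, jmbfm, jmna
  Position 0: all 'j' => match
  Position 1: all 'm' => match
  Position 2: ('h', 'l', 'b', 'n') => mismatch, stop
LCP = "jm" (length 2)

2


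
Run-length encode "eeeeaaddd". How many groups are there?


Input: eeeeaaddd
Scanning for consecutive runs:
  Group 1: 'e' x 4 (positions 0-3)
  Group 2: 'a' x 2 (positions 4-5)
  Group 3: 'd' x 3 (positions 6-8)
Total groups: 3

3


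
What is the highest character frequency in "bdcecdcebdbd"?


Input: bdcecdcebdbd
Character counts:
  'b': 3
  'c': 3
  'd': 4
  'e': 2
Maximum frequency: 4

4


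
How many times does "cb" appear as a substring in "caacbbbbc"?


Searching for "cb" in "caacbbbbc"
Scanning each position:
  Position 0: "ca" => no
  Position 1: "aa" => no
  Position 2: "ac" => no
  Position 3: "cb" => MATCH
  Position 4: "bb" => no
  Position 5: "bb" => no
  Position 6: "bb" => no
  Position 7: "bc" => no
Total occurrences: 1

1


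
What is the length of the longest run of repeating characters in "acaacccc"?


Input: "acaacccc"
Scanning for longest run:
  Position 1 ('c'): new char, reset run to 1
  Position 2 ('a'): new char, reset run to 1
  Position 3 ('a'): continues run of 'a', length=2
  Position 4 ('c'): new char, reset run to 1
  Position 5 ('c'): continues run of 'c', length=2
  Position 6 ('c'): continues run of 'c', length=3
  Position 7 ('c'): continues run of 'c', length=4
Longest run: 'c' with length 4

4


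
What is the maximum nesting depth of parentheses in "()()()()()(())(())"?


Input: "()()()()()(())(())"
Tracking depth:
  Position 0 '(': depth becomes 1
  Position 1 ')': depth becomes 0
  Position 2 '(': depth becomes 1
  Position 3 ')': depth becomes 0
  Position 4 '(': depth becomes 1
  Position 5 ')': depth becomes 0
  Position 6 '(': depth becomes 1
  Position 7 ')': depth becomes 0
  Position 8 '(': depth becomes 1
  Position 9 ')': depth becomes 0
  Position 10 '(': depth becomes 1
  Position 11 '(': depth becomes 2
  Position 12 ')': depth becomes 1
  Position 13 ')': depth becomes 0
  Position 14 '(': depth becomes 1
  Position 15 '(': depth becomes 2
  Position 16 ')': depth becomes 1
  Position 17 ')': depth becomes 0
Maximum depth reached: 2

2


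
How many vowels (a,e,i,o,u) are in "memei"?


Input: memei
Checking each character:
  'm' at position 0: consonant
  'e' at position 1: vowel (running total: 1)
  'm' at position 2: consonant
  'e' at position 3: vowel (running total: 2)
  'i' at position 4: vowel (running total: 3)
Total vowels: 3

3


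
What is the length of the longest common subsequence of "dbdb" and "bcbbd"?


LCS of "dbdb" and "bcbbd"
DP table:
           b    c    b    b    d
      0    0    0    0    0    0
  d   0    0    0    0    0    1
  b   0    1    1    1    1    1
  d   0    1    1    1    1    2
  b   0    1    1    2    2    2
LCS length = dp[4][5] = 2

2


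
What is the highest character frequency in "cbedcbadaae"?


Input: cbedcbadaae
Character counts:
  'a': 3
  'b': 2
  'c': 2
  'd': 2
  'e': 2
Maximum frequency: 3

3


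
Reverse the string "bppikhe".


Input: bppikhe
Reading characters right to left:
  Position 6: 'e'
  Position 5: 'h'
  Position 4: 'k'
  Position 3: 'i'
  Position 2: 'p'
  Position 1: 'p'
  Position 0: 'b'
Reversed: ehkippb

ehkippb


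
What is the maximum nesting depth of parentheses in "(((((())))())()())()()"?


Input: "(((((())))())()())()()"
Tracking depth:
  Position 0 '(': depth becomes 1
  Position 1 '(': depth becomes 2
  Position 2 '(': depth becomes 3
  Position 3 '(': depth becomes 4
  Position 4 '(': depth becomes 5
  Position 5 '(': depth becomes 6
  Position 6 ')': depth becomes 5
  Position 7 ')': depth becomes 4
  Position 8 ')': depth becomes 3
  Position 9 ')': depth becomes 2
  Position 10 '(': depth becomes 3
  Position 11 ')': depth becomes 2
  Position 12 ')': depth becomes 1
  Position 13 '(': depth becomes 2
  Position 14 ')': depth becomes 1
  Position 15 '(': depth becomes 2
  Position 16 ')': depth becomes 1
  Position 17 ')': depth becomes 0
  Position 18 '(': depth becomes 1
  Position 19 ')': depth becomes 0
  Position 20 '(': depth becomes 1
  Position 21 ')': depth becomes 0
Maximum depth reached: 6

6


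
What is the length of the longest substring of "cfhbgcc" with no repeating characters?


Input: "cfhbgcc"
Sliding window (track last position of each char):
  Position 0 ('c'): window [0,0] length 1 -- new best
  Position 1 ('f'): window [0,1] length 2 -- new best
  Position 2 ('h'): window [0,2] length 3 -- new best
  Position 3 ('b'): window [0,3] length 4 -- new best
  Position 4 ('g'): window [0,4] length 5 -- new best
  Position 5 ('c'): repeat (last at 0), move window start to 1
  Position 5 ('c'): window [1,5] length 5
  Position 6 ('c'): repeat (last at 5), move window start to 6
  Position 6 ('c'): window [6,6] length 1
Longest substring with no repeats: "cfhbg" with length 5

5


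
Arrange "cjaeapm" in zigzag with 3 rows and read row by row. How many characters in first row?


Zigzag "cjaeapm" into 3 rows:
Placing characters:
  'c' => row 0
  'j' => row 1
  'a' => row 2
  'e' => row 1
  'a' => row 0
  'p' => row 1
  'm' => row 2
Rows:
  Row 0: "ca"
  Row 1: "jep"
  Row 2: "am"
First row length: 2

2


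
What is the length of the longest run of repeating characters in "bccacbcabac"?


Input: "bccacbcabac"
Scanning for longest run:
  Position 1 ('c'): new char, reset run to 1
  Position 2 ('c'): continues run of 'c', length=2
  Position 3 ('a'): new char, reset run to 1
  Position 4 ('c'): new char, reset run to 1
  Position 5 ('b'): new char, reset run to 1
  Position 6 ('c'): new char, reset run to 1
  Position 7 ('a'): new char, reset run to 1
  Position 8 ('b'): new char, reset run to 1
  Position 9 ('a'): new char, reset run to 1
  Position 10 ('c'): new char, reset run to 1
Longest run: 'c' with length 2

2


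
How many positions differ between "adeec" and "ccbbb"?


Comparing "adeec" and "ccbbb" position by position:
  Position 0: 'a' vs 'c' => DIFFER
  Position 1: 'd' vs 'c' => DIFFER
  Position 2: 'e' vs 'b' => DIFFER
  Position 3: 'e' vs 'b' => DIFFER
  Position 4: 'c' vs 'b' => DIFFER
Positions that differ: 5

5


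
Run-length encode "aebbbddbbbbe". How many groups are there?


Input: aebbbddbbbbe
Scanning for consecutive runs:
  Group 1: 'a' x 1 (positions 0-0)
  Group 2: 'e' x 1 (positions 1-1)
  Group 3: 'b' x 3 (positions 2-4)
  Group 4: 'd' x 2 (positions 5-6)
  Group 5: 'b' x 4 (positions 7-10)
  Group 6: 'e' x 1 (positions 11-11)
Total groups: 6

6


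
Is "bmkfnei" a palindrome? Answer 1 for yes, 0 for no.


Input: bmkfnei
Reversed: ienfkmb
  Compare pos 0 ('b') with pos 6 ('i'): MISMATCH
  Compare pos 1 ('m') with pos 5 ('e'): MISMATCH
  Compare pos 2 ('k') with pos 4 ('n'): MISMATCH
Result: not a palindrome

0


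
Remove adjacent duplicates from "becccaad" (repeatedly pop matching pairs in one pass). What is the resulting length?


Input: becccaad
Stack-based adjacent duplicate removal:
  Read 'b': push. Stack: b
  Read 'e': push. Stack: be
  Read 'c': push. Stack: bec
  Read 'c': matches stack top 'c' => pop. Stack: be
  Read 'c': push. Stack: bec
  Read 'a': push. Stack: beca
  Read 'a': matches stack top 'a' => pop. Stack: bec
  Read 'd': push. Stack: becd
Final stack: "becd" (length 4)

4


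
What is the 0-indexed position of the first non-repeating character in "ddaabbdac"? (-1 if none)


Input: ddaabbdac
Character frequencies:
  'a': 3
  'b': 2
  'c': 1
  'd': 3
Scanning left to right for freq == 1:
  Position 0 ('d'): freq=3, skip
  Position 1 ('d'): freq=3, skip
  Position 2 ('a'): freq=3, skip
  Position 3 ('a'): freq=3, skip
  Position 4 ('b'): freq=2, skip
  Position 5 ('b'): freq=2, skip
  Position 6 ('d'): freq=3, skip
  Position 7 ('a'): freq=3, skip
  Position 8 ('c'): unique! => answer = 8

8


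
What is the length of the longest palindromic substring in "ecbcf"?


Input: "ecbcf"
Checking substrings for palindromes:
  [1:4] "cbc" (len 3) => palindrome
Longest palindromic substring: "cbc" with length 3

3


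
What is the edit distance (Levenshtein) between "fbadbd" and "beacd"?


Computing edit distance: "fbadbd" -> "beacd"
DP table:
           b    e    a    c    d
      0    1    2    3    4    5
  f   1    1    2    3    4    5
  b   2    1    2    3    4    5
  a   3    2    2    2    3    4
  d   4    3    3    3    3    3
  b   5    4    4    4    4    4
  d   6    5    5    5    5    4
Edit distance = dp[6][5] = 4

4


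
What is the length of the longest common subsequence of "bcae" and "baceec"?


LCS of "bcae" and "baceec"
DP table:
           b    a    c    e    e    c
      0    0    0    0    0    0    0
  b   0    1    1    1    1    1    1
  c   0    1    1    2    2    2    2
  a   0    1    2    2    2    2    2
  e   0    1    2    2    3    3    3
LCS length = dp[4][6] = 3

3


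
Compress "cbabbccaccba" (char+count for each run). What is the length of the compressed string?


Input: cbabbccaccba
Runs:
  'c' x 1 => "c1"
  'b' x 1 => "b1"
  'a' x 1 => "a1"
  'b' x 2 => "b2"
  'c' x 2 => "c2"
  'a' x 1 => "a1"
  'c' x 2 => "c2"
  'b' x 1 => "b1"
  'a' x 1 => "a1"
Compressed: "c1b1a1b2c2a1c2b1a1"
Compressed length: 18

18


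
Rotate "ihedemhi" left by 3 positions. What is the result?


Input: "ihedemhi", rotate left by 3
First 3 characters: "ihe"
Remaining characters: "demhi"
Concatenate remaining + first: "demhi" + "ihe" = "demhiihe"

demhiihe


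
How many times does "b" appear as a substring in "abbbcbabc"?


Searching for "b" in "abbbcbabc"
Scanning each position:
  Position 0: "a" => no
  Position 1: "b" => MATCH
  Position 2: "b" => MATCH
  Position 3: "b" => MATCH
  Position 4: "c" => no
  Position 5: "b" => MATCH
  Position 6: "a" => no
  Position 7: "b" => MATCH
  Position 8: "c" => no
Total occurrences: 5

5


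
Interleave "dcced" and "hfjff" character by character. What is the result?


Interleaving "dcced" and "hfjff":
  Position 0: 'd' from first, 'h' from second => "dh"
  Position 1: 'c' from first, 'f' from second => "cf"
  Position 2: 'c' from first, 'j' from second => "cj"
  Position 3: 'e' from first, 'f' from second => "ef"
  Position 4: 'd' from first, 'f' from second => "df"
Result: dhcfcjefdf

dhcfcjefdf


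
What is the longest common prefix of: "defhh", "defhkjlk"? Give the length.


Words: defhh, defhkjlk
  Position 0: all 'd' => match
  Position 1: all 'e' => match
  Position 2: all 'f' => match
  Position 3: all 'h' => match
  Position 4: ('h', 'k') => mismatch, stop
LCP = "defh" (length 4)

4


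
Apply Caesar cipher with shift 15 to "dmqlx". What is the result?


Caesar cipher: shift "dmqlx" by 15
  'd' (pos 3) + 15 = pos 18 = 's'
  'm' (pos 12) + 15 = pos 1 = 'b'
  'q' (pos 16) + 15 = pos 5 = 'f'
  'l' (pos 11) + 15 = pos 0 = 'a'
  'x' (pos 23) + 15 = pos 12 = 'm'
Result: sbfam

sbfam


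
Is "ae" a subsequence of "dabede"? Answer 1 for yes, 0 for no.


Check if "ae" is a subsequence of "dabede"
Greedy scan:
  Position 0 ('d'): no match needed
  Position 1 ('a'): matches sub[0] = 'a'
  Position 2 ('b'): no match needed
  Position 3 ('e'): matches sub[1] = 'e'
  Position 4 ('d'): no match needed
  Position 5 ('e'): no match needed
All 2 characters matched => is a subsequence

1


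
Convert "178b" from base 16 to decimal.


Input: "178b" in base 16
Positional expansion:
  Digit '1' (value 1) x 16^3 = 4096
  Digit '7' (value 7) x 16^2 = 1792
  Digit '8' (value 8) x 16^1 = 128
  Digit 'b' (value 11) x 16^0 = 11
Sum = 6027

6027


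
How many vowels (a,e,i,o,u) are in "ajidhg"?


Input: ajidhg
Checking each character:
  'a' at position 0: vowel (running total: 1)
  'j' at position 1: consonant
  'i' at position 2: vowel (running total: 2)
  'd' at position 3: consonant
  'h' at position 4: consonant
  'g' at position 5: consonant
Total vowels: 2

2


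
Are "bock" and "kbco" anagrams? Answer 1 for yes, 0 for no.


Strings: "bock", "kbco"
Sorted first:  bcko
Sorted second: bcko
Sorted forms match => anagrams

1


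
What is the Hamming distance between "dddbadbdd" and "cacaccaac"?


Comparing "dddbadbdd" and "cacaccaac" position by position:
  Position 0: 'd' vs 'c' => differ
  Position 1: 'd' vs 'a' => differ
  Position 2: 'd' vs 'c' => differ
  Position 3: 'b' vs 'a' => differ
  Position 4: 'a' vs 'c' => differ
  Position 5: 'd' vs 'c' => differ
  Position 6: 'b' vs 'a' => differ
  Position 7: 'd' vs 'a' => differ
  Position 8: 'd' vs 'c' => differ
Total differences (Hamming distance): 9

9


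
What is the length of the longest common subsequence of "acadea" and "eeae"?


LCS of "acadea" and "eeae"
DP table:
           e    e    a    e
      0    0    0    0    0
  a   0    0    0    1    1
  c   0    0    0    1    1
  a   0    0    0    1    1
  d   0    0    0    1    1
  e   0    1    1    1    2
  a   0    1    1    2    2
LCS length = dp[6][4] = 2

2


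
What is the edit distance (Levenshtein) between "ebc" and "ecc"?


Computing edit distance: "ebc" -> "ecc"
DP table:
           e    c    c
      0    1    2    3
  e   1    0    1    2
  b   2    1    1    2
  c   3    2    1    1
Edit distance = dp[3][3] = 1

1


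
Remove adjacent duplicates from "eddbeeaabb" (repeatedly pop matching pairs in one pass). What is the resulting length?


Input: eddbeeaabb
Stack-based adjacent duplicate removal:
  Read 'e': push. Stack: e
  Read 'd': push. Stack: ed
  Read 'd': matches stack top 'd' => pop. Stack: e
  Read 'b': push. Stack: eb
  Read 'e': push. Stack: ebe
  Read 'e': matches stack top 'e' => pop. Stack: eb
  Read 'a': push. Stack: eba
  Read 'a': matches stack top 'a' => pop. Stack: eb
  Read 'b': matches stack top 'b' => pop. Stack: e
  Read 'b': push. Stack: eb
Final stack: "eb" (length 2)

2


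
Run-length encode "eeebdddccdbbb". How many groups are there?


Input: eeebdddccdbbb
Scanning for consecutive runs:
  Group 1: 'e' x 3 (positions 0-2)
  Group 2: 'b' x 1 (positions 3-3)
  Group 3: 'd' x 3 (positions 4-6)
  Group 4: 'c' x 2 (positions 7-8)
  Group 5: 'd' x 1 (positions 9-9)
  Group 6: 'b' x 3 (positions 10-12)
Total groups: 6

6


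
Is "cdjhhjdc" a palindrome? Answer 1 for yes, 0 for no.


Input: cdjhhjdc
Reversed: cdjhhjdc
  Compare pos 0 ('c') with pos 7 ('c'): match
  Compare pos 1 ('d') with pos 6 ('d'): match
  Compare pos 2 ('j') with pos 5 ('j'): match
  Compare pos 3 ('h') with pos 4 ('h'): match
Result: palindrome

1


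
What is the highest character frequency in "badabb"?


Input: badabb
Character counts:
  'a': 2
  'b': 3
  'd': 1
Maximum frequency: 3

3


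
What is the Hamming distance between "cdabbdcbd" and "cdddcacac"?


Comparing "cdabbdcbd" and "cdddcacac" position by position:
  Position 0: 'c' vs 'c' => same
  Position 1: 'd' vs 'd' => same
  Position 2: 'a' vs 'd' => differ
  Position 3: 'b' vs 'd' => differ
  Position 4: 'b' vs 'c' => differ
  Position 5: 'd' vs 'a' => differ
  Position 6: 'c' vs 'c' => same
  Position 7: 'b' vs 'a' => differ
  Position 8: 'd' vs 'c' => differ
Total differences (Hamming distance): 6

6


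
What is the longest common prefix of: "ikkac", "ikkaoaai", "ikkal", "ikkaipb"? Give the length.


Words: ikkac, ikkaoaai, ikkal, ikkaipb
  Position 0: all 'i' => match
  Position 1: all 'k' => match
  Position 2: all 'k' => match
  Position 3: all 'a' => match
  Position 4: ('c', 'o', 'l', 'i') => mismatch, stop
LCP = "ikka" (length 4)

4


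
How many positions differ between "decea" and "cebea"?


Comparing "decea" and "cebea" position by position:
  Position 0: 'd' vs 'c' => DIFFER
  Position 1: 'e' vs 'e' => same
  Position 2: 'c' vs 'b' => DIFFER
  Position 3: 'e' vs 'e' => same
  Position 4: 'a' vs 'a' => same
Positions that differ: 2

2


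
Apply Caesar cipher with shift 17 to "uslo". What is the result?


Caesar cipher: shift "uslo" by 17
  'u' (pos 20) + 17 = pos 11 = 'l'
  's' (pos 18) + 17 = pos 9 = 'j'
  'l' (pos 11) + 17 = pos 2 = 'c'
  'o' (pos 14) + 17 = pos 5 = 'f'
Result: ljcf

ljcf


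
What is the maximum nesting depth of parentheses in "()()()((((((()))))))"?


Input: "()()()((((((()))))))"
Tracking depth:
  Position 0 '(': depth becomes 1
  Position 1 ')': depth becomes 0
  Position 2 '(': depth becomes 1
  Position 3 ')': depth becomes 0
  Position 4 '(': depth becomes 1
  Position 5 ')': depth becomes 0
  Position 6 '(': depth becomes 1
  Position 7 '(': depth becomes 2
  Position 8 '(': depth becomes 3
  Position 9 '(': depth becomes 4
  Position 10 '(': depth becomes 5
  Position 11 '(': depth becomes 6
  Position 12 '(': depth becomes 7
  Position 13 ')': depth becomes 6
  Position 14 ')': depth becomes 5
  Position 15 ')': depth becomes 4
  Position 16 ')': depth becomes 3
  Position 17 ')': depth becomes 2
  Position 18 ')': depth becomes 1
  Position 19 ')': depth becomes 0
Maximum depth reached: 7

7


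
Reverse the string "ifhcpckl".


Input: ifhcpckl
Reading characters right to left:
  Position 7: 'l'
  Position 6: 'k'
  Position 5: 'c'
  Position 4: 'p'
  Position 3: 'c'
  Position 2: 'h'
  Position 1: 'f'
  Position 0: 'i'
Reversed: lkcpchfi

lkcpchfi


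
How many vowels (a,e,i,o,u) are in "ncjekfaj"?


Input: ncjekfaj
Checking each character:
  'n' at position 0: consonant
  'c' at position 1: consonant
  'j' at position 2: consonant
  'e' at position 3: vowel (running total: 1)
  'k' at position 4: consonant
  'f' at position 5: consonant
  'a' at position 6: vowel (running total: 2)
  'j' at position 7: consonant
Total vowels: 2

2


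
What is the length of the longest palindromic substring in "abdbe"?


Input: "abdbe"
Checking substrings for palindromes:
  [1:4] "bdb" (len 3) => palindrome
Longest palindromic substring: "bdb" with length 3

3


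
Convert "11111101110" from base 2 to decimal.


Input: "11111101110" in base 2
Positional expansion:
  Digit '1' (value 1) x 2^10 = 1024
  Digit '1' (value 1) x 2^9 = 512
  Digit '1' (value 1) x 2^8 = 256
  Digit '1' (value 1) x 2^7 = 128
  Digit '1' (value 1) x 2^6 = 64
  Digit '1' (value 1) x 2^5 = 32
  Digit '0' (value 0) x 2^4 = 0
  Digit '1' (value 1) x 2^3 = 8
  Digit '1' (value 1) x 2^2 = 4
  Digit '1' (value 1) x 2^1 = 2
  Digit '0' (value 0) x 2^0 = 0
Sum = 2030

2030


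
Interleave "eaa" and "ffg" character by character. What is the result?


Interleaving "eaa" and "ffg":
  Position 0: 'e' from first, 'f' from second => "ef"
  Position 1: 'a' from first, 'f' from second => "af"
  Position 2: 'a' from first, 'g' from second => "ag"
Result: efafag

efafag


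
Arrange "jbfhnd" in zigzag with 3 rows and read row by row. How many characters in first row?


Zigzag "jbfhnd" into 3 rows:
Placing characters:
  'j' => row 0
  'b' => row 1
  'f' => row 2
  'h' => row 1
  'n' => row 0
  'd' => row 1
Rows:
  Row 0: "jn"
  Row 1: "bhd"
  Row 2: "f"
First row length: 2

2


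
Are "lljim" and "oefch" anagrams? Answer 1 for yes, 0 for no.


Strings: "lljim", "oefch"
Sorted first:  ijllm
Sorted second: cefho
Differ at position 0: 'i' vs 'c' => not anagrams

0


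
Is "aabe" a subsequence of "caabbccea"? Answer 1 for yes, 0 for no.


Check if "aabe" is a subsequence of "caabbccea"
Greedy scan:
  Position 0 ('c'): no match needed
  Position 1 ('a'): matches sub[0] = 'a'
  Position 2 ('a'): matches sub[1] = 'a'
  Position 3 ('b'): matches sub[2] = 'b'
  Position 4 ('b'): no match needed
  Position 5 ('c'): no match needed
  Position 6 ('c'): no match needed
  Position 7 ('e'): matches sub[3] = 'e'
  Position 8 ('a'): no match needed
All 4 characters matched => is a subsequence

1


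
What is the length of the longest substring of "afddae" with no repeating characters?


Input: "afddae"
Sliding window (track last position of each char):
  Position 0 ('a'): window [0,0] length 1 -- new best
  Position 1 ('f'): window [0,1] length 2 -- new best
  Position 2 ('d'): window [0,2] length 3 -- new best
  Position 3 ('d'): repeat (last at 2), move window start to 3
  Position 3 ('d'): window [3,3] length 1
  Position 4 ('a'): window [3,4] length 2
  Position 5 ('e'): window [3,5] length 3
Longest substring with no repeats: "afd" with length 3

3


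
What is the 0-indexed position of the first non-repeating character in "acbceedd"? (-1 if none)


Input: acbceedd
Character frequencies:
  'a': 1
  'b': 1
  'c': 2
  'd': 2
  'e': 2
Scanning left to right for freq == 1:
  Position 0 ('a'): unique! => answer = 0

0


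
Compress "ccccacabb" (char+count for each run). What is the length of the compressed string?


Input: ccccacabb
Runs:
  'c' x 4 => "c4"
  'a' x 1 => "a1"
  'c' x 1 => "c1"
  'a' x 1 => "a1"
  'b' x 2 => "b2"
Compressed: "c4a1c1a1b2"
Compressed length: 10

10


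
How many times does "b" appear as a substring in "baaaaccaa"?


Searching for "b" in "baaaaccaa"
Scanning each position:
  Position 0: "b" => MATCH
  Position 1: "a" => no
  Position 2: "a" => no
  Position 3: "a" => no
  Position 4: "a" => no
  Position 5: "c" => no
  Position 6: "c" => no
  Position 7: "a" => no
  Position 8: "a" => no
Total occurrences: 1

1


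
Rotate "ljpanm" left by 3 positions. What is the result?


Input: "ljpanm", rotate left by 3
First 3 characters: "ljp"
Remaining characters: "anm"
Concatenate remaining + first: "anm" + "ljp" = "anmljp"

anmljp


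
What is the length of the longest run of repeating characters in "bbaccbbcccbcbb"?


Input: "bbaccbbcccbcbb"
Scanning for longest run:
  Position 1 ('b'): continues run of 'b', length=2
  Position 2 ('a'): new char, reset run to 1
  Position 3 ('c'): new char, reset run to 1
  Position 4 ('c'): continues run of 'c', length=2
  Position 5 ('b'): new char, reset run to 1
  Position 6 ('b'): continues run of 'b', length=2
  Position 7 ('c'): new char, reset run to 1
  Position 8 ('c'): continues run of 'c', length=2
  Position 9 ('c'): continues run of 'c', length=3
  Position 10 ('b'): new char, reset run to 1
  Position 11 ('c'): new char, reset run to 1
  Position 12 ('b'): new char, reset run to 1
  Position 13 ('b'): continues run of 'b', length=2
Longest run: 'c' with length 3

3


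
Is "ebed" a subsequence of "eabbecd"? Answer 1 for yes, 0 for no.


Check if "ebed" is a subsequence of "eabbecd"
Greedy scan:
  Position 0 ('e'): matches sub[0] = 'e'
  Position 1 ('a'): no match needed
  Position 2 ('b'): matches sub[1] = 'b'
  Position 3 ('b'): no match needed
  Position 4 ('e'): matches sub[2] = 'e'
  Position 5 ('c'): no match needed
  Position 6 ('d'): matches sub[3] = 'd'
All 4 characters matched => is a subsequence

1


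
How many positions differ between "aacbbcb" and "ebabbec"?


Comparing "aacbbcb" and "ebabbec" position by position:
  Position 0: 'a' vs 'e' => DIFFER
  Position 1: 'a' vs 'b' => DIFFER
  Position 2: 'c' vs 'a' => DIFFER
  Position 3: 'b' vs 'b' => same
  Position 4: 'b' vs 'b' => same
  Position 5: 'c' vs 'e' => DIFFER
  Position 6: 'b' vs 'c' => DIFFER
Positions that differ: 5

5


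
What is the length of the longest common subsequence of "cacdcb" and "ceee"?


LCS of "cacdcb" and "ceee"
DP table:
           c    e    e    e
      0    0    0    0    0
  c   0    1    1    1    1
  a   0    1    1    1    1
  c   0    1    1    1    1
  d   0    1    1    1    1
  c   0    1    1    1    1
  b   0    1    1    1    1
LCS length = dp[6][4] = 1

1


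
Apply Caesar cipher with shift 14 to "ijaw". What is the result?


Caesar cipher: shift "ijaw" by 14
  'i' (pos 8) + 14 = pos 22 = 'w'
  'j' (pos 9) + 14 = pos 23 = 'x'
  'a' (pos 0) + 14 = pos 14 = 'o'
  'w' (pos 22) + 14 = pos 10 = 'k'
Result: wxok

wxok


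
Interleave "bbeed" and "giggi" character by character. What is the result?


Interleaving "bbeed" and "giggi":
  Position 0: 'b' from first, 'g' from second => "bg"
  Position 1: 'b' from first, 'i' from second => "bi"
  Position 2: 'e' from first, 'g' from second => "eg"
  Position 3: 'e' from first, 'g' from second => "eg"
  Position 4: 'd' from first, 'i' from second => "di"
Result: bgbiegegdi

bgbiegegdi


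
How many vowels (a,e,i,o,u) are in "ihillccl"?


Input: ihillccl
Checking each character:
  'i' at position 0: vowel (running total: 1)
  'h' at position 1: consonant
  'i' at position 2: vowel (running total: 2)
  'l' at position 3: consonant
  'l' at position 4: consonant
  'c' at position 5: consonant
  'c' at position 6: consonant
  'l' at position 7: consonant
Total vowels: 2

2


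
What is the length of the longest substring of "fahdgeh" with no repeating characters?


Input: "fahdgeh"
Sliding window (track last position of each char):
  Position 0 ('f'): window [0,0] length 1 -- new best
  Position 1 ('a'): window [0,1] length 2 -- new best
  Position 2 ('h'): window [0,2] length 3 -- new best
  Position 3 ('d'): window [0,3] length 4 -- new best
  Position 4 ('g'): window [0,4] length 5 -- new best
  Position 5 ('e'): window [0,5] length 6 -- new best
  Position 6 ('h'): repeat (last at 2), move window start to 3
  Position 6 ('h'): window [3,6] length 4
Longest substring with no repeats: "fahdge" with length 6

6


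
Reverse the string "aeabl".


Input: aeabl
Reading characters right to left:
  Position 4: 'l'
  Position 3: 'b'
  Position 2: 'a'
  Position 1: 'e'
  Position 0: 'a'
Reversed: lbaea

lbaea


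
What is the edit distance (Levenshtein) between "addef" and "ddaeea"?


Computing edit distance: "addef" -> "ddaeea"
DP table:
           d    d    a    e    e    a
      0    1    2    3    4    5    6
  a   1    1    2    2    3    4    5
  d   2    1    1    2    3    4    5
  d   3    2    1    2    3    4    5
  e   4    3    2    2    2    3    4
  f   5    4    3    3    3    3    4
Edit distance = dp[5][6] = 4

4


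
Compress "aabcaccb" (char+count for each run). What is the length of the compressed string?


Input: aabcaccb
Runs:
  'a' x 2 => "a2"
  'b' x 1 => "b1"
  'c' x 1 => "c1"
  'a' x 1 => "a1"
  'c' x 2 => "c2"
  'b' x 1 => "b1"
Compressed: "a2b1c1a1c2b1"
Compressed length: 12

12


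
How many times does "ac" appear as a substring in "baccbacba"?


Searching for "ac" in "baccbacba"
Scanning each position:
  Position 0: "ba" => no
  Position 1: "ac" => MATCH
  Position 2: "cc" => no
  Position 3: "cb" => no
  Position 4: "ba" => no
  Position 5: "ac" => MATCH
  Position 6: "cb" => no
  Position 7: "ba" => no
Total occurrences: 2

2


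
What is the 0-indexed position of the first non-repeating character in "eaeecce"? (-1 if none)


Input: eaeecce
Character frequencies:
  'a': 1
  'c': 2
  'e': 4
Scanning left to right for freq == 1:
  Position 0 ('e'): freq=4, skip
  Position 1 ('a'): unique! => answer = 1

1


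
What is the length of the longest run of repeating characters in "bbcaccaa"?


Input: "bbcaccaa"
Scanning for longest run:
  Position 1 ('b'): continues run of 'b', length=2
  Position 2 ('c'): new char, reset run to 1
  Position 3 ('a'): new char, reset run to 1
  Position 4 ('c'): new char, reset run to 1
  Position 5 ('c'): continues run of 'c', length=2
  Position 6 ('a'): new char, reset run to 1
  Position 7 ('a'): continues run of 'a', length=2
Longest run: 'b' with length 2

2


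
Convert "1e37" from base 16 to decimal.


Input: "1e37" in base 16
Positional expansion:
  Digit '1' (value 1) x 16^3 = 4096
  Digit 'e' (value 14) x 16^2 = 3584
  Digit '3' (value 3) x 16^1 = 48
  Digit '7' (value 7) x 16^0 = 7
Sum = 7735

7735


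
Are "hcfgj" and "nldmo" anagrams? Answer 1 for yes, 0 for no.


Strings: "hcfgj", "nldmo"
Sorted first:  cfghj
Sorted second: dlmno
Differ at position 0: 'c' vs 'd' => not anagrams

0


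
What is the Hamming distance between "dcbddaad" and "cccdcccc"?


Comparing "dcbddaad" and "cccdcccc" position by position:
  Position 0: 'd' vs 'c' => differ
  Position 1: 'c' vs 'c' => same
  Position 2: 'b' vs 'c' => differ
  Position 3: 'd' vs 'd' => same
  Position 4: 'd' vs 'c' => differ
  Position 5: 'a' vs 'c' => differ
  Position 6: 'a' vs 'c' => differ
  Position 7: 'd' vs 'c' => differ
Total differences (Hamming distance): 6

6


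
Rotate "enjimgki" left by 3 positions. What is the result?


Input: "enjimgki", rotate left by 3
First 3 characters: "enj"
Remaining characters: "imgki"
Concatenate remaining + first: "imgki" + "enj" = "imgkienj"

imgkienj


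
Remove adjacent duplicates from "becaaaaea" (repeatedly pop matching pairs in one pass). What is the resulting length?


Input: becaaaaea
Stack-based adjacent duplicate removal:
  Read 'b': push. Stack: b
  Read 'e': push. Stack: be
  Read 'c': push. Stack: bec
  Read 'a': push. Stack: beca
  Read 'a': matches stack top 'a' => pop. Stack: bec
  Read 'a': push. Stack: beca
  Read 'a': matches stack top 'a' => pop. Stack: bec
  Read 'e': push. Stack: bece
  Read 'a': push. Stack: becea
Final stack: "becea" (length 5)

5


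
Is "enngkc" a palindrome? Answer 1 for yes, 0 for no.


Input: enngkc
Reversed: ckgnne
  Compare pos 0 ('e') with pos 5 ('c'): MISMATCH
  Compare pos 1 ('n') with pos 4 ('k'): MISMATCH
  Compare pos 2 ('n') with pos 3 ('g'): MISMATCH
Result: not a palindrome

0


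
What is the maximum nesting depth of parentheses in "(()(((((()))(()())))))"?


Input: "(()(((((()))(()())))))"
Tracking depth:
  Position 0 '(': depth becomes 1
  Position 1 '(': depth becomes 2
  Position 2 ')': depth becomes 1
  Position 3 '(': depth becomes 2
  Position 4 '(': depth becomes 3
  Position 5 '(': depth becomes 4
  Position 6 '(': depth becomes 5
  Position 7 '(': depth becomes 6
  Position 8 '(': depth becomes 7
  Position 9 ')': depth becomes 6
  Position 10 ')': depth becomes 5
  Position 11 ')': depth becomes 4
  Position 12 '(': depth becomes 5
  Position 13 '(': depth becomes 6
  Position 14 ')': depth becomes 5
  Position 15 '(': depth becomes 6
  Position 16 ')': depth becomes 5
  Position 17 ')': depth becomes 4
  Position 18 ')': depth becomes 3
  Position 19 ')': depth becomes 2
  Position 20 ')': depth becomes 1
  Position 21 ')': depth becomes 0
Maximum depth reached: 7

7


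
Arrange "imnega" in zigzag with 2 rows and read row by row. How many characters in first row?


Zigzag "imnega" into 2 rows:
Placing characters:
  'i' => row 0
  'm' => row 1
  'n' => row 0
  'e' => row 1
  'g' => row 0
  'a' => row 1
Rows:
  Row 0: "ing"
  Row 1: "mea"
First row length: 3

3


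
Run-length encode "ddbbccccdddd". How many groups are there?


Input: ddbbccccdddd
Scanning for consecutive runs:
  Group 1: 'd' x 2 (positions 0-1)
  Group 2: 'b' x 2 (positions 2-3)
  Group 3: 'c' x 4 (positions 4-7)
  Group 4: 'd' x 4 (positions 8-11)
Total groups: 4

4


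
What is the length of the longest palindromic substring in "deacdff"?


Input: "deacdff"
Checking substrings for palindromes:
  [5:7] "ff" (len 2) => palindrome
Longest palindromic substring: "ff" with length 2

2


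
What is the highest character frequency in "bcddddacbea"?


Input: bcddddacbea
Character counts:
  'a': 2
  'b': 2
  'c': 2
  'd': 4
  'e': 1
Maximum frequency: 4

4


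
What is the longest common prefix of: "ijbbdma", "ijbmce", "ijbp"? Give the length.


Words: ijbbdma, ijbmce, ijbp
  Position 0: all 'i' => match
  Position 1: all 'j' => match
  Position 2: all 'b' => match
  Position 3: ('b', 'm', 'p') => mismatch, stop
LCP = "ijb" (length 3)

3


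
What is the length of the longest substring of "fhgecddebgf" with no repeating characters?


Input: "fhgecddebgf"
Sliding window (track last position of each char):
  Position 0 ('f'): window [0,0] length 1 -- new best
  Position 1 ('h'): window [0,1] length 2 -- new best
  Position 2 ('g'): window [0,2] length 3 -- new best
  Position 3 ('e'): window [0,3] length 4 -- new best
  Position 4 ('c'): window [0,4] length 5 -- new best
  Position 5 ('d'): window [0,5] length 6 -- new best
  Position 6 ('d'): repeat (last at 5), move window start to 6
  Position 6 ('d'): window [6,6] length 1
  Position 7 ('e'): window [6,7] length 2
  Position 8 ('b'): window [6,8] length 3
  Position 9 ('g'): window [6,9] length 4
  Position 10 ('f'): window [6,10] length 5
Longest substring with no repeats: "fhgecd" with length 6

6


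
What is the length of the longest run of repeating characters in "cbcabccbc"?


Input: "cbcabccbc"
Scanning for longest run:
  Position 1 ('b'): new char, reset run to 1
  Position 2 ('c'): new char, reset run to 1
  Position 3 ('a'): new char, reset run to 1
  Position 4 ('b'): new char, reset run to 1
  Position 5 ('c'): new char, reset run to 1
  Position 6 ('c'): continues run of 'c', length=2
  Position 7 ('b'): new char, reset run to 1
  Position 8 ('c'): new char, reset run to 1
Longest run: 'c' with length 2

2


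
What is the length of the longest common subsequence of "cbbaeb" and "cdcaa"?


LCS of "cbbaeb" and "cdcaa"
DP table:
           c    d    c    a    a
      0    0    0    0    0    0
  c   0    1    1    1    1    1
  b   0    1    1    1    1    1
  b   0    1    1    1    1    1
  a   0    1    1    1    2    2
  e   0    1    1    1    2    2
  b   0    1    1    1    2    2
LCS length = dp[6][5] = 2

2


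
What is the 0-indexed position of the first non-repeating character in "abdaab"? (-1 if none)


Input: abdaab
Character frequencies:
  'a': 3
  'b': 2
  'd': 1
Scanning left to right for freq == 1:
  Position 0 ('a'): freq=3, skip
  Position 1 ('b'): freq=2, skip
  Position 2 ('d'): unique! => answer = 2

2


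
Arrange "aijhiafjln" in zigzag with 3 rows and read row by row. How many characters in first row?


Zigzag "aijhiafjln" into 3 rows:
Placing characters:
  'a' => row 0
  'i' => row 1
  'j' => row 2
  'h' => row 1
  'i' => row 0
  'a' => row 1
  'f' => row 2
  'j' => row 1
  'l' => row 0
  'n' => row 1
Rows:
  Row 0: "ail"
  Row 1: "ihajn"
  Row 2: "jf"
First row length: 3

3


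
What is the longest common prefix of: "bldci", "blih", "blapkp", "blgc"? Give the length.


Words: bldci, blih, blapkp, blgc
  Position 0: all 'b' => match
  Position 1: all 'l' => match
  Position 2: ('d', 'i', 'a', 'g') => mismatch, stop
LCP = "bl" (length 2)

2


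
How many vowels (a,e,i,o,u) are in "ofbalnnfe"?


Input: ofbalnnfe
Checking each character:
  'o' at position 0: vowel (running total: 1)
  'f' at position 1: consonant
  'b' at position 2: consonant
  'a' at position 3: vowel (running total: 2)
  'l' at position 4: consonant
  'n' at position 5: consonant
  'n' at position 6: consonant
  'f' at position 7: consonant
  'e' at position 8: vowel (running total: 3)
Total vowels: 3

3


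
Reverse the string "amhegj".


Input: amhegj
Reading characters right to left:
  Position 5: 'j'
  Position 4: 'g'
  Position 3: 'e'
  Position 2: 'h'
  Position 1: 'm'
  Position 0: 'a'
Reversed: jgehma

jgehma


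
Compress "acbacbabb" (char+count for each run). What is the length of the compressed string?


Input: acbacbabb
Runs:
  'a' x 1 => "a1"
  'c' x 1 => "c1"
  'b' x 1 => "b1"
  'a' x 1 => "a1"
  'c' x 1 => "c1"
  'b' x 1 => "b1"
  'a' x 1 => "a1"
  'b' x 2 => "b2"
Compressed: "a1c1b1a1c1b1a1b2"
Compressed length: 16

16


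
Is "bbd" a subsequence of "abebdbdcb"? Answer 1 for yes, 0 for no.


Check if "bbd" is a subsequence of "abebdbdcb"
Greedy scan:
  Position 0 ('a'): no match needed
  Position 1 ('b'): matches sub[0] = 'b'
  Position 2 ('e'): no match needed
  Position 3 ('b'): matches sub[1] = 'b'
  Position 4 ('d'): matches sub[2] = 'd'
  Position 5 ('b'): no match needed
  Position 6 ('d'): no match needed
  Position 7 ('c'): no match needed
  Position 8 ('b'): no match needed
All 3 characters matched => is a subsequence

1


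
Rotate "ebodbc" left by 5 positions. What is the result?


Input: "ebodbc", rotate left by 5
First 5 characters: "ebodb"
Remaining characters: "c"
Concatenate remaining + first: "c" + "ebodb" = "cebodb"

cebodb


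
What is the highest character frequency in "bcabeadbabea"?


Input: bcabeadbabea
Character counts:
  'a': 4
  'b': 4
  'c': 1
  'd': 1
  'e': 2
Maximum frequency: 4

4


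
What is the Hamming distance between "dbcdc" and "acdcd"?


Comparing "dbcdc" and "acdcd" position by position:
  Position 0: 'd' vs 'a' => differ
  Position 1: 'b' vs 'c' => differ
  Position 2: 'c' vs 'd' => differ
  Position 3: 'd' vs 'c' => differ
  Position 4: 'c' vs 'd' => differ
Total differences (Hamming distance): 5

5


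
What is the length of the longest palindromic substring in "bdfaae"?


Input: "bdfaae"
Checking substrings for palindromes:
  [3:5] "aa" (len 2) => palindrome
Longest palindromic substring: "aa" with length 2

2


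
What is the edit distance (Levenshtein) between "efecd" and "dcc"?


Computing edit distance: "efecd" -> "dcc"
DP table:
           d    c    c
      0    1    2    3
  e   1    1    2    3
  f   2    2    2    3
  e   3    3    3    3
  c   4    4    3    3
  d   5    4    4    4
Edit distance = dp[5][3] = 4

4
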